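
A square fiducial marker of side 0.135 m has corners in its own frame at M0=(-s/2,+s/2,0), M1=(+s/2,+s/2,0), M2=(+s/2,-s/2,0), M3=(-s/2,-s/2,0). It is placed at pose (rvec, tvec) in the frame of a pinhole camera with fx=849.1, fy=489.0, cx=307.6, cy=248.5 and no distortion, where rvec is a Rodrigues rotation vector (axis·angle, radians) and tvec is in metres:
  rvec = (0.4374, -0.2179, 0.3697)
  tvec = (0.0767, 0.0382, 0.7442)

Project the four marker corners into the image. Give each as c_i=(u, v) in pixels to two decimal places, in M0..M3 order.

c0=(294.79, 297.17) c1=(427.84, 320.00) c2=(497.06, 249.65) c3=(358.26, 221.34)

Intrinsics K: fx=849.1, fy=489.0, cx=307.6, cy=248.5
Marker side s = 0.135 m; corners in marker frame (Z=0):
  M0 = (-0.0675, +0.0675, 0)
  M1 = (+0.0675, +0.0675, 0)
  M2 = (+0.0675, -0.0675, 0)
  M3 = (-0.0675, -0.0675, 0)
rvec = (0.4374, -0.2179, 0.3697), |rvec| = θ = 0.61276 rad = 35.109°
Rodrigues: sinθ=0.57513, 1−cosθ=0.18194; R = I + sinθ·[k]× + (1−cosθ)·[k]×²:
    [+0.91077 -0.39318 -0.12616]
    [+0.30081 +0.84107 -0.44957]
    [+0.28287 +0.37150 +0.88429]
t = (0.0767, 0.0382, 0.7442) m
M0: Pc = R·M0+t = (-0.01132, +0.07467, +0.75018); u = 849.1·(-0.01132)/0.75018 + 307.6 = 294.7917, v = 489.0·(+0.07467)/0.75018 + 248.5 = 297.1712
M1: Pc = R·M1+t = (+0.11164, +0.11528, +0.78837); u = 849.1·(+0.11164)/0.78837 + 307.6 = 427.8369, v = 489.0·(+0.11528)/0.78837 + 248.5 = 320.0025
M2: Pc = R·M2+t = (+0.16472, +0.00173, +0.73822); u = 849.1·(+0.16472)/0.73822 + 307.6 = 497.0570, v = 489.0·(+0.00173)/0.73822 + 248.5 = 249.6477
M3: Pc = R·M3+t = (+0.04176, -0.03888, +0.70003); u = 849.1·(+0.04176)/0.70003 + 307.6 = 358.2561, v = 489.0·(-0.03888)/0.70003 + 248.5 = 221.3428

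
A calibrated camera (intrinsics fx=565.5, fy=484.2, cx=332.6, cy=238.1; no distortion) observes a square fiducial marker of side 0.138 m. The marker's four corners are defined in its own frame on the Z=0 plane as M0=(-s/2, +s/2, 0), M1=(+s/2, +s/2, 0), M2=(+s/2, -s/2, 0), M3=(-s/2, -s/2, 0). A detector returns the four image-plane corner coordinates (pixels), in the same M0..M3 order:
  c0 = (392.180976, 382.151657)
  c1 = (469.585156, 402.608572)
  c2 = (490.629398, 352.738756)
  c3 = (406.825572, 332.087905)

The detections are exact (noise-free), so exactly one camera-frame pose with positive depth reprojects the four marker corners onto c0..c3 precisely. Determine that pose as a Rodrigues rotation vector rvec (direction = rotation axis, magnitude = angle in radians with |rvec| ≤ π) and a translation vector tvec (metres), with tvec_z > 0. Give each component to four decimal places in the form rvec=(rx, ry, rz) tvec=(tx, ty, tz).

Intrinsics K: fx=565.5, fy=484.2, cx=332.6, cy=238.1
Marker side s = 0.138 m; corners in marker frame (Z=0):
  M0 = (-0.0690, +0.0690, 0)
  M1 = (+0.0690, +0.0690, 0)
  M2 = (+0.0690, -0.0690, 0)
  M3 = (-0.0690, -0.0690, 0)
Detected image corners:
  c0 = (392.180976, 382.151657) px
  c1 = (469.585156, 402.608572) px
  c2 = (490.629398, 352.738756) px
  c3 = (406.825572, 332.087905) px
Planar DLT: solve 8×8 A·h = b for H (H[2,2]=1):
  H  [+499.17283 +105.42364 +438.94562]
  H  [+78.69365 +557.91740 +368.18004]
  H  [-0.19113 +0.53302 +1.00000]
B = K⁻¹H; ‖b₁‖=1.045278, ‖b₂‖=1.045278; λ = 2/(‖b₁‖+‖b₂‖) = 0.956684, sign → tz>0 ⇒ λ=+0.956684
r₁ = λ·B[:,0] = (+0.95202,+0.24540,-0.18285); r₂ = λ·B[:,1] = (-0.12157,+0.85158,+0.50993)
r₃ = r₁×r₂ = (+0.28085,-0.46324,+0.84056); SVD([r₁ r₂ r₃]) → R = UVᵀ:
  R  [+0.95202 -0.12157 +0.28085]
  R  [+0.24540 +0.85158 -0.46324]
  R  [-0.18285 +0.50993 +0.84056]
t = (+0.17991, +0.25701, +0.95668) m
tr R = 2.644158; θ = arccos((tr R − 1)/2) = 0.605744 rad = 34.707°
axis k = ((R−Rᵀ)₃₂, (R−Rᵀ)₁₃, (R−Rᵀ)₂₁) / (2 sinθ) = (+0.854596, +0.407207, +0.322255)
rvec = θ·k = (+0.517666, +0.246663, +0.195204)

rvec=(0.5177, 0.2467, 0.1952) tvec=(0.1799, 0.2570, 0.9567)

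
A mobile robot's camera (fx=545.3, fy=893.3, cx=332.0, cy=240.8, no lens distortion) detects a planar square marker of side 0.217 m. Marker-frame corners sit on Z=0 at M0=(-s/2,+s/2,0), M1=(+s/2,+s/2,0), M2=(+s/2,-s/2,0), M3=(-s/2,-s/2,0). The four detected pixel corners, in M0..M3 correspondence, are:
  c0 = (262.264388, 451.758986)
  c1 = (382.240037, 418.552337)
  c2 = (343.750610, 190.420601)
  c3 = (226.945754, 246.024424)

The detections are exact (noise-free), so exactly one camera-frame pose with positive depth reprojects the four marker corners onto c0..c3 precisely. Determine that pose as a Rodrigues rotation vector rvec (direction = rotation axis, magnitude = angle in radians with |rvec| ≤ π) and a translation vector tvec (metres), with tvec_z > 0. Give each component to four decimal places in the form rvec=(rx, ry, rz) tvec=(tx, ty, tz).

Intrinsics K: fx=545.3, fy=893.3, cx=332.0, cy=240.8
Marker side s = 0.217 m; corners in marker frame (Z=0):
  M0 = (-0.1085, +0.1085, 0)
  M1 = (+0.1085, +0.1085, 0)
  M2 = (+0.1085, -0.1085, 0)
  M3 = (-0.1085, -0.1085, 0)
Detected image corners:
  c0 = (262.264388, 451.758986) px
  c1 = (382.240037, 418.552337) px
  c2 = (343.750610, 190.420601) px
  c3 = (226.945754, 246.024424) px
Planar DLT: solve 8×8 A·h = b for H (H[2,2]=1):
  H  [+402.50800 +176.79832 +300.82200]
  H  [-358.36969 +1004.69718 +328.09901]
  H  [-0.47099 +0.02339 +1.00000]
B = K⁻¹H; ‖b₁‖=1.160795, ‖b₂‖=1.160795; λ = 2/(‖b₁‖+‖b₂‖) = 0.861478, sign → tz>0 ⇒ λ=+0.861478
r₁ = λ·B[:,0] = (+0.88293,-0.23623,-0.40575); r₂ = λ·B[:,1] = (+0.26704,+0.96347,+0.02015)
r₃ = r₁×r₂ = (+0.38617,-0.12615,+0.91376); SVD([r₁ r₂ r₃]) → R = UVᵀ:
  R  [+0.88293 +0.26704 +0.38617]
  R  [-0.23623 +0.96347 -0.12615]
  R  [-0.40575 +0.02015 +0.91376]
t = (-0.04926, +0.08419, +0.86148) m
tr R = 2.760165; θ = arccos((tr R − 1)/2) = 0.494760 rad = 28.348°
axis k = ((R−Rᵀ)₃₂, (R−Rᵀ)₁₃, (R−Rᵀ)₂₁) / (2 sinθ) = (+0.154057, +0.833914, -0.529957)
rvec = θ·k = (+0.076221, +0.412588, -0.262202)

rvec=(0.0762, 0.4126, -0.2622) tvec=(-0.0493, 0.0842, 0.8615)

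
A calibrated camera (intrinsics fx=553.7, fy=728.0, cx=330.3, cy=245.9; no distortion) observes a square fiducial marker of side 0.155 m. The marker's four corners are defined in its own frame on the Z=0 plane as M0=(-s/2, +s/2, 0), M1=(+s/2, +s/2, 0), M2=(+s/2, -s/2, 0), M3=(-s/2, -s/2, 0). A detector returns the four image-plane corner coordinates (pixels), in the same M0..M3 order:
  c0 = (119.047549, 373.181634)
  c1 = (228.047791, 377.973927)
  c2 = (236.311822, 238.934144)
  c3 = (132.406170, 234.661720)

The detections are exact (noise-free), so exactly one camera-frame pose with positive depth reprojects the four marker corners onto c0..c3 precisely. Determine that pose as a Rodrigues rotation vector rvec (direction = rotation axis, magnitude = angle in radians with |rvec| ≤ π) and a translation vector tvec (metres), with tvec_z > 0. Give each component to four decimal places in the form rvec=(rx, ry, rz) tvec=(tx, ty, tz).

Intrinsics K: fx=553.7, fy=728.0, cx=330.3, cy=245.9
Marker side s = 0.155 m; corners in marker frame (Z=0):
  M0 = (-0.0775, +0.0775, 0)
  M1 = (+0.0775, +0.0775, 0)
  M2 = (+0.0775, -0.0775, 0)
  M3 = (-0.0775, -0.0775, 0)
Detected image corners:
  c0 = (119.047549, 373.181634) px
  c1 = (228.047791, 377.973927) px
  c2 = (236.311822, 238.934144) px
  c3 = (132.406170, 234.661720) px
Planar DLT: solve 8×8 A·h = b for H (H[2,2]=1):
  H  [+683.88608 -125.27697 +179.02538]
  H  [+24.90259 +800.37722 +304.51730]
  H  [-0.01404 -0.31018 +1.00000]
B = K⁻¹H; ‖b₁‖=1.244183, ‖b₂‖=1.244183; λ = 2/(‖b₁‖+‖b₂‖) = 0.803740, sign → tz>0 ⇒ λ=+0.803740
r₁ = λ·B[:,0] = (+0.99945,+0.03130,-0.01128); r₂ = λ·B[:,1] = (-0.03313,+0.96786,-0.24931)
r₃ = r₁×r₂ = (+0.00312,+0.24954,+0.96836); SVD([r₁ r₂ r₃]) → R = UVᵀ:
  R  [+0.99945 -0.03313 +0.00312]
  R  [+0.03130 +0.96786 +0.24954]
  R  [-0.01128 -0.24931 +0.96836]
t = (-0.21959, +0.06472, +0.80374) m
tr R = 2.935662; θ = arccos((tr R − 1)/2) = 0.254334 rad = 14.572°
axis k = ((R−Rᵀ)₃₂, (R−Rᵀ)₁₃, (R−Rᵀ)₂₁) / (2 sinθ) = (-0.991355, +0.028613, +0.128047)
rvec = θ·k = (-0.252135, +0.007277, +0.032567)

rvec=(-0.2521, 0.0073, 0.0326) tvec=(-0.2196, 0.0647, 0.8037)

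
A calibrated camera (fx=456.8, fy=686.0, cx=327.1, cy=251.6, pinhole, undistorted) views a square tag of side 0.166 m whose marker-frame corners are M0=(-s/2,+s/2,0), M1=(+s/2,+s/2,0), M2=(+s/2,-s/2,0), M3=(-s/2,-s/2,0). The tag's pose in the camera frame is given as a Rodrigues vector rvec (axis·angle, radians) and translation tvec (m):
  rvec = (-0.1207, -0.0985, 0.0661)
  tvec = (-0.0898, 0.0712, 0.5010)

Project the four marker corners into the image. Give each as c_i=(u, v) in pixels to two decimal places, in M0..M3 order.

c0=(159.51, 461.06) c1=(315.78, 470.88) c2=(324.97, 244.91) c3=(175.34, 228.48)

Intrinsics K: fx=456.8, fy=686.0, cx=327.1, cy=251.6
Marker side s = 0.166 m; corners in marker frame (Z=0):
  M0 = (-0.0830, +0.0830, 0)
  M1 = (+0.0830, +0.0830, 0)
  M2 = (+0.0830, -0.0830, 0)
  M3 = (-0.0830, -0.0830, 0)
rvec = (-0.1207, -0.0985, 0.0661), |rvec| = θ = 0.16923 rad = 9.696°
Rodrigues: sinθ=0.16843, 1−cosθ=0.01429; R = I + sinθ·[k]× + (1−cosθ)·[k]×²:
    [+0.99298 -0.05985 -0.10201]
    [+0.07172 +0.99055 +0.11688]
    [+0.09405 -0.12337 +0.98789]
t = (-0.0898, 0.0712, 0.5010) m
M0: Pc = R·M0+t = (-0.17719, +0.14746, +0.48295); u = 456.8·(-0.17719)/0.48295 + 327.1 = 159.5099, v = 686.0·(+0.14746)/0.48295 + 251.6 = 461.0611
M1: Pc = R·M1+t = (-0.01235, +0.15937, +0.49857); u = 456.8·(-0.01235)/0.49857 + 327.1 = 315.7841, v = 686.0·(+0.15937)/0.49857 + 251.6 = 470.8821
M2: Pc = R·M2+t = (-0.00241, -0.00506, +0.51905); u = 456.8·(-0.00241)/0.51905 + 327.1 = 324.9749, v = 686.0·(-0.00506)/0.51905 + 251.6 = 244.9077
M3: Pc = R·M3+t = (-0.16725, -0.01697, +0.50343); u = 456.8·(-0.16725)/0.50343 + 327.1 = 175.3430, v = 686.0·(-0.01697)/0.50343 + 251.6 = 228.4782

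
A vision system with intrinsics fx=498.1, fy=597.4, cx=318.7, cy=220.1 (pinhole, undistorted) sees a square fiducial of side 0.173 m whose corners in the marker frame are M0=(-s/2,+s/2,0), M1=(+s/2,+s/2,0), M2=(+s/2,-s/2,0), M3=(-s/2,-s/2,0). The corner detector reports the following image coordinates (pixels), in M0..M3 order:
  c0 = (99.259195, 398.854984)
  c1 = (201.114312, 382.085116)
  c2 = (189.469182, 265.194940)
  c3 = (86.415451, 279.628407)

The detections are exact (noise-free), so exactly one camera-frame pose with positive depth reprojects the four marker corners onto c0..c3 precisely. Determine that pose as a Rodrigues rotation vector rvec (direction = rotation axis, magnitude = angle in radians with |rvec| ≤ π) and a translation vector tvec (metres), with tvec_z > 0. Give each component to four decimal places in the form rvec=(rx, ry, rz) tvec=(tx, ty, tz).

rvec=(0.0401, -0.1073, -0.1090) tvec=(-0.3013, 0.1610, 0.8621)

Intrinsics K: fx=498.1, fy=597.4, cx=318.7, cy=220.1
Marker side s = 0.173 m; corners in marker frame (Z=0):
  M0 = (-0.0865, +0.0865, 0)
  M1 = (+0.0865, +0.0865, 0)
  M2 = (+0.0865, -0.0865, 0)
  M3 = (-0.0865, -0.0865, 0)
Detected image corners:
  c0 = (99.259195, 398.854984) px
  c1 = (201.114312, 382.085116) px
  c2 = (189.469182, 265.194940) px
  c3 = (86.415451, 279.628407) px
Planar DLT: solve 8×8 A·h = b for H (H[2,2]=1):
  H  [+609.69756 +78.39256 +144.63066]
  H  [-49.97269 +699.95160 +331.63014]
  H  [+0.12141 +0.05311 +1.00000]
B = K⁻¹H; ‖b₁‖=1.159901, ‖b₂‖=1.159901; λ = 2/(‖b₁‖+‖b₂‖) = 0.862143, sign → tz>0 ⇒ λ=+0.862143
r₁ = λ·B[:,0] = (+0.98833,-0.11068,+0.10468); r₂ = λ·B[:,1] = (+0.10639,+0.99327,+0.04579)
r₃ = r₁×r₂ = (-0.10904,-0.03412,+0.99345); SVD([r₁ r₂ r₃]) → R = UVᵀ:
  R  [+0.98833 +0.10639 -0.10904]
  R  [-0.11068 +0.99327 -0.03412]
  R  [+0.10468 +0.04579 +0.99345]
t = (-0.30129, +0.16096, +0.86214) m
tr R = 2.975049; θ = arccos((tr R − 1)/2) = 0.158123 rad = 9.060°
axis k = ((R−Rᵀ)₃₂, (R−Rᵀ)₁₃, (R−Rᵀ)₂₁) / (2 sinθ) = (+0.253749, -0.678614, -0.689271)
rvec = θ·k = (+0.040123, -0.107304, -0.108990)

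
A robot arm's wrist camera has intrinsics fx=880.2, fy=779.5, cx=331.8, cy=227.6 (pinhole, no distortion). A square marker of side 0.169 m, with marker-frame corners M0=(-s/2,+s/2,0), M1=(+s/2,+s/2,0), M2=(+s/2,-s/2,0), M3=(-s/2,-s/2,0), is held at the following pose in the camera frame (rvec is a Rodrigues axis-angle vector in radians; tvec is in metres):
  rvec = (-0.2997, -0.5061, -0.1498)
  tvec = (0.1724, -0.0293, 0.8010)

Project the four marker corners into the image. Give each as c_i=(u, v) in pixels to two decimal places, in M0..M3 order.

Intrinsics K: fx=880.2, fy=779.5, cx=331.8, cy=227.6
Marker side s = 0.169 m; corners in marker frame (Z=0):
  M0 = (-0.0845, +0.0845, 0)
  M1 = (+0.0845, +0.0845, 0)
  M2 = (+0.0845, -0.0845, 0)
  M3 = (-0.0845, -0.0845, 0)
rvec = (-0.2997, -0.5061, -0.1498), |rvec| = θ = 0.60696 rad = 34.776°
Rodrigues: sinθ=0.57037, 1−cosθ=0.17861; R = I + sinθ·[k]× + (1−cosθ)·[k]×²:
    [+0.86494 +0.21431 -0.45383]
    [-0.06723 +0.94557 +0.31839]
    [+0.49736 -0.24488 +0.83227]
t = (0.1724, -0.0293, 0.8010) m
M0: Pc = R·M0+t = (+0.11742, +0.05628, +0.73828); u = 880.2·(+0.11742)/0.73828 + 331.8 = 471.7941, v = 779.5·(+0.05628)/0.73828 + 227.6 = 287.0241
M1: Pc = R·M1+t = (+0.26360, +0.04492, +0.82233); u = 880.2·(+0.26360)/0.82233 + 331.8 = 613.9447, v = 779.5·(+0.04492)/0.82233 + 227.6 = 270.1800
M2: Pc = R·M2+t = (+0.22738, -0.11488, +0.86372); u = 880.2·(+0.22738)/0.86372 + 331.8 = 563.5166, v = 779.5·(-0.11488)/0.86372 + 227.6 = 123.9200
M3: Pc = R·M3+t = (+0.08120, -0.10352, +0.77967); u = 880.2·(+0.08120)/0.77967 + 331.8 = 423.4747, v = 779.5·(-0.10352)/0.77967 + 227.6 = 124.1021

c0=(471.79, 287.02) c1=(613.94, 270.18) c2=(563.52, 123.92) c3=(423.47, 124.10)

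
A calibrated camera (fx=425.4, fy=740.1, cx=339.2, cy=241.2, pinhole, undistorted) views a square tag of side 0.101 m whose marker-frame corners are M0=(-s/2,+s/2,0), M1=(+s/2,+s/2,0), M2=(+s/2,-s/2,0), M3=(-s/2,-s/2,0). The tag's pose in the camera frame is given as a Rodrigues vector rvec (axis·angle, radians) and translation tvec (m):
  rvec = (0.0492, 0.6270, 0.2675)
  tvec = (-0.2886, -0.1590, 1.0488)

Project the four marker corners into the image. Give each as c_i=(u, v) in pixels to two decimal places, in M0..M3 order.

Intrinsics K: fx=425.4, fy=740.1, cx=339.2, cy=241.2
Marker side s = 0.101 m; corners in marker frame (Z=0):
  M0 = (-0.0505, +0.0505, 0)
  M1 = (+0.0505, +0.0505, 0)
  M2 = (+0.0505, -0.0505, 0)
  M3 = (-0.0505, -0.0505, 0)
rvec = (0.0492, 0.6270, 0.2675), |rvec| = θ = 0.68345 rad = 39.159°
Rodrigues: sinθ=0.63147, 1−cosθ=0.22460; R = I + sinθ·[k]× + (1−cosθ)·[k]×²:
    [+0.77656 -0.23232 +0.58564]
    [+0.26199 +0.96443 +0.03519]
    [-0.57299 +0.12611 +0.80980]
t = (-0.2886, -0.1590, 1.0488) m
M0: Pc = R·M0+t = (-0.33955, -0.12353, +1.08410); u = 425.4·(-0.33955)/1.08410 + 339.2 = 205.9619, v = 740.1·(-0.12353)/1.08410 + 241.2 = 156.8703
M1: Pc = R·M1+t = (-0.26112, -0.09707, +1.02623); u = 425.4·(-0.26112)/1.02623 + 339.2 = 230.9607, v = 740.1·(-0.09707)/1.02623 + 241.2 = 171.1979
M2: Pc = R·M2+t = (-0.23765, -0.19447, +1.01350); u = 425.4·(-0.23765)/1.01350 + 339.2 = 239.4493, v = 740.1·(-0.19447)/1.01350 + 241.2 = 99.1870
M3: Pc = R·M3+t = (-0.31608, -0.22093, +1.07137); u = 425.4·(-0.31608)/1.07137 + 339.2 = 213.6948, v = 740.1·(-0.22093)/1.07137 + 241.2 = 88.5789

c0=(205.96, 156.87) c1=(230.96, 171.20) c2=(239.45, 99.19) c3=(213.69, 88.58)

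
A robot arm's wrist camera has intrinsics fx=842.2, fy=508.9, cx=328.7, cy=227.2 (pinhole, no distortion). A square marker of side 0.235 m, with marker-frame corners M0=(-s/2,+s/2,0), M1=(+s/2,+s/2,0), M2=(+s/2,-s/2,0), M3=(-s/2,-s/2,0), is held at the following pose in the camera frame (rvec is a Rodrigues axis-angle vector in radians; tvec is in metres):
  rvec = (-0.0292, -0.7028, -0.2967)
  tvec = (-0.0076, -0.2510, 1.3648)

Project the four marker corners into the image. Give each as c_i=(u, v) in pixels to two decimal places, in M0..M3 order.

c0=(289.89, 184.84) c1=(392.69, 167.87) c2=(354.95, 87.15) c3=(246.35, 94.87)

Intrinsics K: fx=842.2, fy=508.9, cx=328.7, cy=227.2
Marker side s = 0.235 m; corners in marker frame (Z=0):
  M0 = (-0.1175, +0.1175, 0)
  M1 = (+0.1175, +0.1175, 0)
  M2 = (+0.1175, -0.1175, 0)
  M3 = (-0.1175, -0.1175, 0)
rvec = (-0.0292, -0.7028, -0.2967), |rvec| = θ = 0.76342 rad = 43.741°
Rodrigues: sinθ=0.69140, 1−cosθ=0.27752; R = I + sinθ·[k]× + (1−cosθ)·[k]×²:
    [+0.72288 +0.27848 -0.63237]
    [-0.25894 +0.95768 +0.12574]
    [+0.64062 +0.07285 +0.76439]
t = (-0.0076, -0.2510, 1.3648) m
M0: Pc = R·M0+t = (-0.05982, -0.10805, +1.29809); u = 842.2·(-0.05982)/1.29809 + 328.7 = 289.8906, v = 508.9·(-0.10805)/1.29809 + 227.2 = 184.8410
M1: Pc = R·M1+t = (+0.11006, -0.16890, +1.44863); u = 842.2·(+0.11006)/1.44863 + 328.7 = 392.6862, v = 508.9·(-0.16890)/1.44863 + 227.2 = 167.8666
M2: Pc = R·M2+t = (+0.04462, -0.39395, +1.43151); u = 842.2·(+0.04462)/1.43151 + 328.7 = 354.9495, v = 508.9·(-0.39395)/1.43151 + 227.2 = 87.1509
M3: Pc = R·M3+t = (-0.12526, -0.33310, +1.28097); u = 842.2·(-0.12526)/1.28097 + 328.7 = 246.3451, v = 508.9·(-0.33310)/1.28097 + 227.2 = 94.8660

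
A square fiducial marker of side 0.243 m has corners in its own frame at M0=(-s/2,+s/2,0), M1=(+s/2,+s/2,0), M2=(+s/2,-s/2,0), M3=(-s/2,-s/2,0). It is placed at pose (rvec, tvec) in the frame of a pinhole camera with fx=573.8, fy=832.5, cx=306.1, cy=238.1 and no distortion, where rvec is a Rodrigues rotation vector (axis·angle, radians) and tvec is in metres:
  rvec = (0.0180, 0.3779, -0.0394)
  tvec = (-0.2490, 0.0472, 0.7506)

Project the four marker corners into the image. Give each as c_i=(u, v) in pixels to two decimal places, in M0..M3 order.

c0=(49.16, 418.72) c1=(199.71, 431.60) c2=(191.06, 145.39) c3=(41.01, 164.81)

Intrinsics K: fx=573.8, fy=832.5, cx=306.1, cy=238.1
Marker side s = 0.243 m; corners in marker frame (Z=0):
  M0 = (-0.1215, +0.1215, 0)
  M1 = (+0.1215, +0.1215, 0)
  M2 = (+0.1215, -0.1215, 0)
  M3 = (-0.1215, -0.1215, 0)
rvec = (0.0180, 0.3779, -0.0394), |rvec| = θ = 0.38037 rad = 21.794°
Rodrigues: sinθ=0.37127, 1−cosθ=0.07147; R = I + sinθ·[k]× + (1−cosθ)·[k]×²:
    [+0.92869 +0.04182 +0.36850]
    [-0.03510 +0.99907 -0.02492]
    [-0.36920 +0.01021 +0.92929]
t = (-0.2490, 0.0472, 0.7506) m
M0: Pc = R·M0+t = (-0.35675, +0.17285, +0.79670); u = 573.8·(-0.35675)/0.79670 + 306.1 = 49.1577, v = 832.5·(+0.17285)/0.79670 + 238.1 = 418.7189
M1: Pc = R·M1+t = (-0.13108, +0.16432, +0.70698); u = 573.8·(-0.13108)/0.70698 + 306.1 = 199.7099, v = 832.5·(+0.16432)/0.70698 + 238.1 = 431.5970
M2: Pc = R·M2+t = (-0.14125, -0.07845, +0.70450); u = 573.8·(-0.14125)/0.70450 + 306.1 = 191.0588, v = 832.5·(-0.07845)/0.70450 + 238.1 = 145.3947
M3: Pc = R·M3+t = (-0.36692, -0.06992, +0.79422); u = 573.8·(-0.36692)/0.79422 + 306.1 = 41.0133, v = 832.5·(-0.06992)/0.79422 + 238.1 = 164.8064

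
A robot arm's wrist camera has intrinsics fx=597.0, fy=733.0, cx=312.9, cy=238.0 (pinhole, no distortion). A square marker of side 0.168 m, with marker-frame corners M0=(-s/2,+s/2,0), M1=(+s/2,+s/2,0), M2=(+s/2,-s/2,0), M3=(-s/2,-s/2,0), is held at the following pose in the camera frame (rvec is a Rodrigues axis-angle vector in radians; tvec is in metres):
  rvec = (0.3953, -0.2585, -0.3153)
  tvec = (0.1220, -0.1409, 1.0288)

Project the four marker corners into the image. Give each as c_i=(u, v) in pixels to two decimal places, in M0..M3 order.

c0=(350.32, 211.36) c1=(434.68, 172.37) c2=(418.34, 61.04) c3=(327.47, 99.28)

Intrinsics K: fx=597.0, fy=733.0, cx=312.9, cy=238.0
Marker side s = 0.168 m; corners in marker frame (Z=0):
  M0 = (-0.0840, +0.0840, 0)
  M1 = (+0.0840, +0.0840, 0)
  M2 = (+0.0840, -0.0840, 0)
  M3 = (-0.0840, -0.0840, 0)
rvec = (0.3953, -0.2585, -0.3153), |rvec| = θ = 0.56789 rad = 32.538°
Rodrigues: sinθ=0.53785, 1−cosθ=0.15696; R = I + sinθ·[k]× + (1−cosθ)·[k]×²:
    [+0.91909 +0.24889 -0.30549]
    [-0.34836 +0.87556 -0.33472]
    [+0.18417 +0.41406 +0.89142]
t = (0.1220, -0.1409, 1.0288) m
M0: Pc = R·M0+t = (+0.06570, -0.03809, +1.04811); u = 597.0·(+0.06570)/1.04811 + 312.9 = 350.3242, v = 733.0·(-0.03809)/1.04811 + 238.0 = 211.3611
M1: Pc = R·M1+t = (+0.22011, -0.09661, +1.07905); u = 597.0·(+0.22011)/1.07905 + 312.9 = 434.6792, v = 733.0·(-0.09661)/1.07905 + 238.0 = 172.3694
M2: Pc = R·M2+t = (+0.17830, -0.24371, +1.00949); u = 597.0·(+0.17830)/1.00949 + 312.9 = 418.3428, v = 733.0·(-0.24371)/1.00949 + 238.0 = 61.0403
M3: Pc = R·M3+t = (+0.02389, -0.18519, +0.97855); u = 597.0·(+0.02389)/0.97855 + 312.9 = 327.4747, v = 733.0·(-0.18519)/0.97855 + 238.0 = 99.2837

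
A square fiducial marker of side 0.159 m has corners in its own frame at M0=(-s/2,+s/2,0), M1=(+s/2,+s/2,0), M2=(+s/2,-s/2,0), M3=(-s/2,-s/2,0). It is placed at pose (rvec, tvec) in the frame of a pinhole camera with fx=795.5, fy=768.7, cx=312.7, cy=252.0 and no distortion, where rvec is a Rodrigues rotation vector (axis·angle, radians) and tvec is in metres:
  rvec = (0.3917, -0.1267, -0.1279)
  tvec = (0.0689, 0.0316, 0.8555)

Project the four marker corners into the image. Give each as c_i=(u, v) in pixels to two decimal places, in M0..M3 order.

c0=(311.42, 353.72) c1=(450.64, 331.66) c2=(445.73, 203.01) c3=(295.91, 224.28)

Intrinsics K: fx=795.5, fy=768.7, cx=312.7, cy=252.0
Marker side s = 0.159 m; corners in marker frame (Z=0):
  M0 = (-0.0795, +0.0795, 0)
  M1 = (+0.0795, +0.0795, 0)
  M2 = (+0.0795, -0.0795, 0)
  M3 = (-0.0795, -0.0795, 0)
rvec = (0.3917, -0.1267, -0.1279), |rvec| = θ = 0.43109 rad = 24.700°
Rodrigues: sinθ=0.41786, 1−cosθ=0.09149; R = I + sinθ·[k]× + (1−cosθ)·[k]×²:
    [+0.98404 +0.09954 -0.14748]
    [-0.14841 +0.91641 -0.37170]
    [+0.09815 +0.38766 +0.91656]
t = (0.0689, 0.0316, 0.8555) m
M0: Pc = R·M0+t = (-0.00142, +0.11625, +0.87852); u = 795.5·(-0.00142)/0.87852 + 312.7 = 311.4162, v = 768.7·(+0.11625)/0.87852 + 252.0 = 353.7214
M1: Pc = R·M1+t = (+0.15505, +0.09266, +0.89412); u = 795.5·(+0.15505)/0.89412 + 312.7 = 450.6437, v = 768.7·(+0.09266)/0.89412 + 252.0 = 331.6592
M2: Pc = R·M2+t = (+0.13922, -0.05305, +0.83248); u = 795.5·(+0.13922)/0.83248 + 312.7 = 445.7329, v = 768.7·(-0.05305)/0.83248 + 252.0 = 203.0117
M3: Pc = R·M3+t = (-0.01725, -0.02946, +0.81688); u = 795.5·(-0.01725)/0.81688 + 312.7 = 295.9062, v = 768.7·(-0.02946)/0.81688 + 252.0 = 224.2809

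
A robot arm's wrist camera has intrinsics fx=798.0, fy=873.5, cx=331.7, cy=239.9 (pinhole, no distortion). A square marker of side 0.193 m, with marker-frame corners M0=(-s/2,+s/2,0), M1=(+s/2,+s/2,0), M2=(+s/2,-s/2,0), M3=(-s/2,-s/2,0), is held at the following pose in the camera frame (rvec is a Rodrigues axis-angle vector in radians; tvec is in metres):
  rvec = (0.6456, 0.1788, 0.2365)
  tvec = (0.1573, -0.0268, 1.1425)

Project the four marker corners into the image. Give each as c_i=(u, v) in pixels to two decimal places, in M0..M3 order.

Intrinsics K: fx=798.0, fy=873.5, cx=331.7, cy=239.9
Marker side s = 0.193 m; corners in marker frame (Z=0):
  M0 = (-0.0965, +0.0965, 0)
  M1 = (+0.0965, +0.0965, 0)
  M2 = (+0.0965, -0.0965, 0)
  M3 = (-0.0965, -0.0965, 0)
rvec = (0.6456, 0.1788, 0.2365), |rvec| = θ = 0.71042 rad = 40.704°
Rodrigues: sinθ=0.65215, 1−cosθ=0.24191; R = I + sinθ·[k]× + (1−cosθ)·[k]×²:
    [+0.95787 -0.16177 +0.23732]
    [+0.27243 +0.77341 -0.57238]
    [-0.09095 +0.61292 +0.78490]
t = (0.1573, -0.0268, 1.1425) m
M0: Pc = R·M0+t = (+0.04925, +0.02154, +1.21042); u = 798.0·(+0.04925)/1.21042 + 331.7 = 364.1724, v = 873.5·(+0.02154)/1.21042 + 239.9 = 255.4474
M1: Pc = R·M1+t = (+0.23412, +0.07412, +1.19287); u = 798.0·(+0.23412)/1.19287 + 331.7 = 488.3225, v = 873.5·(+0.07412)/1.19287 + 239.9 = 294.1784
M2: Pc = R·M2+t = (+0.26535, -0.07514, +1.07458); u = 798.0·(+0.26535)/1.07458 + 331.7 = 528.7501, v = 873.5·(-0.07514)/1.07458 + 239.9 = 178.8168
M3: Pc = R·M3+t = (+0.08048, -0.12772, +1.09213); u = 798.0·(+0.08048)/1.09213 + 331.7 = 390.5030, v = 873.5·(-0.12772)/1.09213 + 239.9 = 137.7449

c0=(364.17, 255.45) c1=(488.32, 294.18) c2=(528.75, 178.82) c3=(390.50, 137.74)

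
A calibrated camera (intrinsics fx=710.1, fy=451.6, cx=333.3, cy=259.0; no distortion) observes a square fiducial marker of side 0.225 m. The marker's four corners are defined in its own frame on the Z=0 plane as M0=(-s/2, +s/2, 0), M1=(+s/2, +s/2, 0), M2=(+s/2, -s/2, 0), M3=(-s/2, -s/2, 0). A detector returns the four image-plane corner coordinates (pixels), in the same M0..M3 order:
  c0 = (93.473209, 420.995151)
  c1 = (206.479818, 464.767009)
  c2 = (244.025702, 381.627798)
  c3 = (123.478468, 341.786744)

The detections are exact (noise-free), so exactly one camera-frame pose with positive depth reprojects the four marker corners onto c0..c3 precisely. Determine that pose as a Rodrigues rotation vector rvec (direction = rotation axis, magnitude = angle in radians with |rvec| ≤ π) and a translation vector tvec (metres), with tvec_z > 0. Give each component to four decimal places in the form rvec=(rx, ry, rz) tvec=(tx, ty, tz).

Intrinsics K: fx=710.1, fy=451.6, cx=333.3, cy=259.0
Marker side s = 0.225 m; corners in marker frame (Z=0):
  M0 = (-0.1125, +0.1125, 0)
  M1 = (+0.1125, +0.1125, 0)
  M2 = (+0.1125, -0.1125, 0)
  M3 = (-0.1125, -0.1125, 0)
Detected image corners:
  c0 = (93.473209, 420.995151) px
  c1 = (206.479818, 464.767009) px
  c2 = (244.025702, 381.627798) px
  c3 = (123.478468, 341.786744) px
Planar DLT: solve 8×8 A·h = b for H (H[2,2]=1):
  H  [+465.91714 -116.87857 +164.41722]
  H  [+58.88931 +439.15263 +402.44429]
  H  [-0.31596 +0.19560 +1.00000]
B = K⁻¹H; ‖b₁‖=0.918718, ‖b₂‖=0.918718; λ = 2/(‖b₁‖+‖b₂‖) = 1.088473, sign → tz>0 ⇒ λ=+1.088473
r₁ = λ·B[:,0] = (+0.87560,+0.33918,-0.34392); r₂ = λ·B[:,1] = (-0.27909,+0.93636,+0.21291)
r₃ = r₁×r₂ = (+0.39424,-0.09044,+0.91454); SVD([r₁ r₂ r₃]) → R = UVᵀ:
  R  [+0.87560 -0.27909 +0.39424]
  R  [+0.33918 +0.93636 -0.09044]
  R  [-0.34392 +0.21291 +0.91454]
t = (-0.25887, +0.34574, +1.08847) m
tr R = 2.726511; θ = arccos((tr R − 1)/2) = 0.529113 rad = 30.316°
axis k = ((R−Rᵀ)₃₂, (R−Rᵀ)₁₃, (R−Rᵀ)₂₁) / (2 sinθ) = (+0.300487, +0.731188, +0.612431)
rvec = θ·k = (+0.158991, +0.386881, +0.324045)

rvec=(0.1590, 0.3869, 0.3240) tvec=(-0.2589, 0.3457, 1.0885)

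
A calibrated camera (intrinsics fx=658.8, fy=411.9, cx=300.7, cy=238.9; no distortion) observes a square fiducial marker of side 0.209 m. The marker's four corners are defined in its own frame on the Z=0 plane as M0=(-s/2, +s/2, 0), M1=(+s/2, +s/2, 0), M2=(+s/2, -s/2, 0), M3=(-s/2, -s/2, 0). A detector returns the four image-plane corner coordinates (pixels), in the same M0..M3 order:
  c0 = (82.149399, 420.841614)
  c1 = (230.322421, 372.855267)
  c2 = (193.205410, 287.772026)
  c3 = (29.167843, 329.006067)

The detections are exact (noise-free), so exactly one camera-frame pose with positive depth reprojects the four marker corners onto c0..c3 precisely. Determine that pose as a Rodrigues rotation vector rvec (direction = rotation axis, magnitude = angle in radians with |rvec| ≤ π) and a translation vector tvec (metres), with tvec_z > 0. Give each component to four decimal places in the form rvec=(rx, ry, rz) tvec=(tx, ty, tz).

Intrinsics K: fx=658.8, fy=411.9, cx=300.7, cy=238.9
Marker side s = 0.209 m; corners in marker frame (Z=0):
  M0 = (-0.1045, +0.1045, 0)
  M1 = (+0.1045, +0.1045, 0)
  M2 = (+0.1045, -0.1045, 0)
  M3 = (-0.1045, -0.1045, 0)
Detected image corners:
  c0 = (82.149399, 420.841614) px
  c1 = (230.322421, 372.855267) px
  c2 = (193.205410, 287.772026) px
  c3 = (29.167843, 329.006067) px
Planar DLT: solve 8×8 A·h = b for H (H[2,2]=1):
  H  [+816.85030 +257.88844 +138.84038]
  H  [-26.09949 +539.58671 +352.91332]
  H  [+0.53289 +0.33247 +1.00000]
B = K⁻¹H; ‖b₁‖=1.189977, ‖b₂‖=1.189977; λ = 2/(‖b₁‖+‖b₂‖) = 0.840352, sign → tz>0 ⇒ λ=+0.840352
r₁ = λ·B[:,0] = (+0.83756,-0.31298,+0.44782); r₂ = λ·B[:,1] = (+0.20143,+0.93881,+0.27939)
r₃ = r₁×r₂ = (-0.50786,-0.14380,+0.84935); SVD([r₁ r₂ r₃]) → R = UVᵀ:
  R  [+0.83756 +0.20143 -0.50786]
  R  [-0.31298 +0.93881 -0.14380]
  R  [+0.44782 +0.27939 +0.84935]
t = (-0.20646, +0.23261, +0.84035) m
tr R = 2.625721; θ = arccos((tr R − 1)/2) = 0.621750 rad = 35.624°
axis k = ((R−Rᵀ)₃₂, (R−Rᵀ)₁₃, (R−Rᵀ)₂₁) / (2 sinθ) = (+0.363284, -0.820381, -0.441587)
rvec = θ·k = (+0.225872, -0.510072, -0.274556)

rvec=(0.2259, -0.5101, -0.2746) tvec=(-0.2065, 0.2326, 0.8404)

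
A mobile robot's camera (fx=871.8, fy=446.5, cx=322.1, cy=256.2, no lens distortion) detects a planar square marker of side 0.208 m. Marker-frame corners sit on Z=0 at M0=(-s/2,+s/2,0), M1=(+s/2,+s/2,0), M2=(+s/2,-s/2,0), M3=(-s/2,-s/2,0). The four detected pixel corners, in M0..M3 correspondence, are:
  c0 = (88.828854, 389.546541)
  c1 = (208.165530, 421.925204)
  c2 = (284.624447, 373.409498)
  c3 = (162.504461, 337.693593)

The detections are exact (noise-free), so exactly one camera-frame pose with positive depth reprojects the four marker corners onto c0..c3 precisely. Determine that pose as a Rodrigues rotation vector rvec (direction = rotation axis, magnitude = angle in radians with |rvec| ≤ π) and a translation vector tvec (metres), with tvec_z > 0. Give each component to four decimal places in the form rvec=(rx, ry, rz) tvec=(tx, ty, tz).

rvec=(0.3448, -0.1316, 0.6010) tvec=(-0.1996, 0.3596, 1.2813)

Intrinsics K: fx=871.8, fy=446.5, cx=322.1, cy=256.2
Marker side s = 0.208 m; corners in marker frame (Z=0):
  M0 = (-0.1040, +0.1040, 0)
  M1 = (+0.1040, +0.1040, 0)
  M2 = (+0.1040, -0.1040, 0)
  M3 = (-0.1040, -0.1040, 0)
Detected image corners:
  c0 = (88.828854, 389.546541) px
  c1 = (208.165530, 421.925204) px
  c2 = (284.624447, 373.409498) px
  c3 = (162.504461, 337.693593) px
Planar DLT: solve 8×8 A·h = b for H (H[2,2]=1):
  H  [+612.26452 -320.50885 +186.26037]
  H  [+228.96578 +324.01843 +381.51645]
  H  [+0.17197 +0.21777 +1.00000]
B = K⁻¹H; ‖b₁‖=0.780444, ‖b₂‖=0.780443; λ = 2/(‖b₁‖+‖b₂‖) = 1.281323, sign → tz>0 ⇒ λ=+1.281323
r₁ = λ·B[:,0] = (+0.81846,+0.53063,+0.22035); r₂ = λ·B[:,1] = (-0.57416,+0.76973,+0.27903)
r₃ = r₁×r₂ = (-0.02155,-0.35489,+0.93466); SVD([r₁ r₂ r₃]) → R = UVᵀ:
  R  [+0.81846 -0.57416 -0.02155]
  R  [+0.53063 +0.76973 -0.35489]
  R  [+0.22035 +0.27903 +0.93466]
t = (-0.19965, +0.35962, +1.28132) m
tr R = 2.522854; θ = arccos((tr R − 1)/2) = 0.705285 rad = 40.410°
axis k = ((R−Rᵀ)₃₂, (R−Rᵀ)₁₃, (R−Rᵀ)₂₁) / (2 sinθ) = (+0.488943, -0.186574, +0.852129)
rvec = θ·k = (+0.344844, -0.131588, +0.600994)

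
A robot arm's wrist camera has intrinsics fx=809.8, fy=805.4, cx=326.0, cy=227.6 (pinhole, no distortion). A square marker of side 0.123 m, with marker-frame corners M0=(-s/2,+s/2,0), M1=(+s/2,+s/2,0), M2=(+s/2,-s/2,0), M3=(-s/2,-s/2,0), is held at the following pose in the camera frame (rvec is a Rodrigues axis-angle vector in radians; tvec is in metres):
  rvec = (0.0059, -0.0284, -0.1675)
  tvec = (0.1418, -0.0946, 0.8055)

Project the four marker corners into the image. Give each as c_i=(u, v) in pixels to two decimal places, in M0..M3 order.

c0=(418.06, 203.86) c1=(539.21, 183.51) c2=(518.91, 62.37) c3=(397.51, 82.24)

Intrinsics K: fx=809.8, fy=805.4, cx=326.0, cy=227.6
Marker side s = 0.123 m; corners in marker frame (Z=0):
  M0 = (-0.0615, +0.0615, 0)
  M1 = (+0.0615, +0.0615, 0)
  M2 = (+0.0615, -0.0615, 0)
  M3 = (-0.0615, -0.0615, 0)
rvec = (0.0059, -0.0284, -0.1675), |rvec| = θ = 0.16999 rad = 9.740°
Rodrigues: sinθ=0.16918, 1−cosθ=0.01441; R = I + sinθ·[k]× + (1−cosθ)·[k]×²:
    [+0.98560 +0.16661 -0.02876]
    [-0.16678 +0.98599 -0.00350]
    [+0.02777 +0.00824 +0.99958]
t = (0.1418, -0.0946, 0.8055) m
M0: Pc = R·M0+t = (+0.09143, -0.02370, +0.80430); u = 809.8·(+0.09143)/0.80430 + 326.0 = 418.0573, v = 805.4·(-0.02370)/0.80430 + 227.6 = 203.8627
M1: Pc = R·M1+t = (+0.21266, -0.04422, +0.80771); u = 809.8·(+0.21266)/0.80771 + 326.0 = 539.2101, v = 805.4·(-0.04422)/0.80771 + 227.6 = 183.5082
M2: Pc = R·M2+t = (+0.19217, -0.16550, +0.80670); u = 809.8·(+0.19217)/0.80670 + 326.0 = 518.9063, v = 805.4·(-0.16550)/0.80670 + 227.6 = 62.3717
M3: Pc = R·M3+t = (+0.07094, -0.14498, +0.80329); u = 809.8·(+0.07094)/0.80329 + 326.0 = 397.5142, v = 805.4·(-0.14498)/0.80329 + 227.6 = 82.2369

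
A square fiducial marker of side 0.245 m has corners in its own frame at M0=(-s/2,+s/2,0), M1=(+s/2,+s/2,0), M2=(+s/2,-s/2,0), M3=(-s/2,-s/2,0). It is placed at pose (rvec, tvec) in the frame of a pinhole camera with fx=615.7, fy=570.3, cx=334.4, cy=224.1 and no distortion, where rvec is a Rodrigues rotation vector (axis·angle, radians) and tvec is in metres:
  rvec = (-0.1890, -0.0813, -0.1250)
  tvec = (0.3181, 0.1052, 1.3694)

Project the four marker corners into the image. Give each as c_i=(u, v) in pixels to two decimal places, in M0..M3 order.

Intrinsics K: fx=615.7, fy=570.3, cx=334.4, cy=224.1
Marker side s = 0.245 m; corners in marker frame (Z=0):
  M0 = (-0.1225, +0.1225, 0)
  M1 = (+0.1225, +0.1225, 0)
  M2 = (+0.1225, -0.1225, 0)
  M3 = (-0.1225, -0.1225, 0)
rvec = (-0.1890, -0.0813, -0.1250), |rvec| = θ = 0.24074 rad = 13.793°
Rodrigues: sinθ=0.23842, 1−cosθ=0.02884; R = I + sinθ·[k]× + (1−cosθ)·[k]×²:
    [+0.98894 +0.13144 -0.06876]
    [-0.11615 +0.97445 +0.19224]
    [+0.09227 -0.18212 +0.97894]
t = (0.3181, 0.1052, 1.3694) m
M0: Pc = R·M0+t = (+0.21306, +0.23880, +1.33579); u = 615.7·(+0.21306)/1.33579 + 334.4 = 432.6037, v = 570.3·(+0.23880)/1.33579 + 224.1 = 326.0526
M1: Pc = R·M1+t = (+0.45535, +0.21034, +1.35839); u = 615.7·(+0.45535)/1.35839 + 334.4 = 540.7885, v = 570.3·(+0.21034)/1.35839 + 224.1 = 312.4087
M2: Pc = R·M2+t = (+0.42314, -0.02840, +1.40301); u = 615.7·(+0.42314)/1.40301 + 334.4 = 520.0926, v = 570.3·(-0.02840)/1.40301 + 224.1 = 212.5565
M3: Pc = R·M3+t = (+0.18085, +0.00006, +1.38041); u = 615.7·(+0.18085)/1.38041 + 334.4 = 415.0658, v = 570.3·(+0.00006)/1.38041 + 224.1 = 224.1240

c0=(432.60, 326.05) c1=(540.79, 312.41) c2=(520.09, 212.56) c3=(415.07, 224.12)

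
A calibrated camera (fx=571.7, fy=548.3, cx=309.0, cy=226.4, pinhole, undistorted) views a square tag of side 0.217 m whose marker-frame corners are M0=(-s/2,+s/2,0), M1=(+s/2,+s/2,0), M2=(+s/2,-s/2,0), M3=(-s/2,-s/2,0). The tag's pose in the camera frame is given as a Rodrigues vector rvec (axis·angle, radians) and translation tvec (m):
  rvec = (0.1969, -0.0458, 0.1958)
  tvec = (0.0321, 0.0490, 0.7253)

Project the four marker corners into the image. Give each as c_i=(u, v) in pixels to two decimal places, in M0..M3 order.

Intrinsics K: fx=571.7, fy=548.3, cx=309.0, cy=226.4
Marker side s = 0.217 m; corners in marker frame (Z=0):
  M0 = (-0.1085, +0.1085, 0)
  M1 = (+0.1085, +0.1085, 0)
  M2 = (+0.1085, -0.1085, 0)
  M3 = (-0.1085, -0.1085, 0)
rvec = (0.1969, -0.0458, 0.1958), |rvec| = θ = 0.28143 rad = 16.125°
Rodrigues: sinθ=0.27773, 1−cosθ=0.03934; R = I + sinθ·[k]× + (1−cosθ)·[k]×²:
    [+0.97992 -0.19770 -0.02605]
    [+0.18875 +0.96170 -0.19877]
    [+0.06435 +0.18986 +0.97970]
t = (0.0321, 0.0490, 0.7253) m
M0: Pc = R·M0+t = (-0.09567, +0.13287, +0.73892); u = 571.7·(-0.09567)/0.73892 + 309.0 = 234.9788, v = 548.3·(+0.13287)/0.73892 + 226.4 = 324.9903
M1: Pc = R·M1+t = (+0.11697, +0.17382, +0.75288); u = 571.7·(+0.11697)/0.75288 + 309.0 = 397.8210, v = 548.3·(+0.17382)/0.75288 + 226.4 = 352.9902
M2: Pc = R·M2+t = (+0.15987, -0.03487, +0.71168); u = 571.7·(+0.15987)/0.71168 + 309.0 = 437.4263, v = 548.3·(-0.03487)/0.71168 + 226.4 = 199.5386
M3: Pc = R·M3+t = (-0.05277, -0.07582, +0.69772); u = 571.7·(-0.05277)/0.69772 + 309.0 = 265.7612, v = 548.3·(-0.07582)/0.69772 + 226.4 = 166.8144

c0=(234.98, 324.99) c1=(397.82, 352.99) c2=(437.43, 199.54) c3=(265.76, 166.81)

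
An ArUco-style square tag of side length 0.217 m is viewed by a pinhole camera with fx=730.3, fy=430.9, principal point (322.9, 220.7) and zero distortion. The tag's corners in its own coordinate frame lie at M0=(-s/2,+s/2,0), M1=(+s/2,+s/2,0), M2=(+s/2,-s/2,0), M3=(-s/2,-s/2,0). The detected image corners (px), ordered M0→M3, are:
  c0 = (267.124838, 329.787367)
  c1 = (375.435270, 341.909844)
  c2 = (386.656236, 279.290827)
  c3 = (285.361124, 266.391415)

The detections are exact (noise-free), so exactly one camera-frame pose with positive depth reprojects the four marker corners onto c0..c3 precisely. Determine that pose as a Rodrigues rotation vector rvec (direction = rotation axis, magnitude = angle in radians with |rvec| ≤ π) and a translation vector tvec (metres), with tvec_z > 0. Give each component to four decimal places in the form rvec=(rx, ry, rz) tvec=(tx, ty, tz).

rvec=(-0.4221, -0.2152, 0.1904) tvec=(0.0132, 0.2785, 1.4506)

Intrinsics K: fx=730.3, fy=430.9, cx=322.9, cy=220.7
Marker side s = 0.217 m; corners in marker frame (Z=0):
  M0 = (-0.1085, +0.1085, 0)
  M1 = (+0.1085, +0.1085, 0)
  M2 = (+0.1085, -0.1085, 0)
  M3 = (-0.1085, -0.1085, 0)
Detected image corners:
  c0 = (267.124838, 329.787367) px
  c1 = (375.435270, 341.909844) px
  c2 = (386.656236, 279.290827) px
  c3 = (285.361124, 266.391415) px
Planar DLT: solve 8×8 A·h = b for H (H[2,2]=1):
  H  [+520.20064 -163.74436 +329.53104]
  H  [+92.67088 +201.36621 +303.42360]
  H  [+0.11487 -0.29233 +1.00000]
B = K⁻¹H; ‖b₁‖=0.689357, ‖b₂‖=0.689357; λ = 2/(‖b₁‖+‖b₂‖) = 1.450627, sign → tz>0 ⇒ λ=+1.450627
r₁ = λ·B[:,0] = (+0.95962,+0.22663,+0.16663); r₂ = λ·B[:,1] = (-0.13776,+0.89510,-0.42406)
r₃ = r₁×r₂ = (-0.24526,+0.38398,+0.89017); SVD([r₁ r₂ r₃]) → R = UVᵀ:
  R  [+0.95962 -0.13776 -0.24526]
  R  [+0.22663 +0.89510 +0.38398]
  R  [+0.16663 -0.42406 +0.89017]
t = (+0.01317, +0.27849, +1.45063) m
tr R = 2.744890; θ = arccos((tr R − 1)/2) = 0.510613 rad = 29.256°
axis k = ((R−Rᵀ)₃₂, (R−Rᵀ)₁₃, (R−Rᵀ)₂₁) / (2 sinθ) = (-0.826703, -0.421403, +0.372802)
rvec = θ·k = (-0.422125, -0.215174, +0.190358)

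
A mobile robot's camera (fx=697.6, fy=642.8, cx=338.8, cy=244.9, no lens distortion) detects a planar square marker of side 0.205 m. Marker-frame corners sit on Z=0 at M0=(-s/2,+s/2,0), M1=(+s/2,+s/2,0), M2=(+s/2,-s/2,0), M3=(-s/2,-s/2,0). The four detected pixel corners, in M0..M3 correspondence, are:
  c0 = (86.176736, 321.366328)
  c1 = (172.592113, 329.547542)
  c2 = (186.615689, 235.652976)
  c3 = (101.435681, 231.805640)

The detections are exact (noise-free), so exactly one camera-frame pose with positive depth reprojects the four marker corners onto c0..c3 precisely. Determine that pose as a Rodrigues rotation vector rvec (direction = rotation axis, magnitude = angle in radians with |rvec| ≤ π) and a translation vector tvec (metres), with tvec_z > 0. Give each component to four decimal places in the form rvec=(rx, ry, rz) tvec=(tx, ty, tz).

Intrinsics K: fx=697.6, fy=642.8, cx=338.8, cy=244.9
Marker side s = 0.205 m; corners in marker frame (Z=0):
  M0 = (-0.1025, +0.1025, 0)
  M1 = (+0.1025, +0.1025, 0)
  M2 = (+0.1025, -0.1025, 0)
  M3 = (-0.1025, -0.1025, 0)
Detected image corners:
  c0 = (86.176736, 321.366328) px
  c1 = (172.592113, 329.547542) px
  c2 = (186.615689, 235.652976) px
  c3 = (101.435681, 231.805640) px
Planar DLT: solve 8×8 A·h = b for H (H[2,2]=1):
  H  [+387.95607 -86.30244 +135.80417]
  H  [-33.23216 +416.91452 +279.01489]
  H  [-0.22337 -0.10835 +1.00000]
B = K⁻¹H; ‖b₁‖=0.701940, ‖b₂‖=0.701940; λ = 2/(‖b₁‖+‖b₂‖) = 1.424623, sign → tz>0 ⇒ λ=+1.424623
r₁ = λ·B[:,0] = (+0.94682,+0.04759,-0.31822); r₂ = λ·B[:,1] = (-0.10128,+0.98281,-0.15437)
r₃ = r₁×r₂ = (+0.30540,+0.17838,+0.93537); SVD([r₁ r₂ r₃]) → R = UVᵀ:
  R  [+0.94682 -0.10128 +0.30540]
  R  [+0.04759 +0.98281 +0.17838]
  R  [-0.31822 -0.15437 +0.93537]
t = (-0.41455, +0.07561, +1.42462) m
tr R = 2.864998; θ = arccos((tr R − 1)/2) = 0.369525 rad = 21.172°
axis k = ((R−Rᵀ)₃₂, (R−Rᵀ)₁₃, (R−Rᵀ)₂₁) / (2 sinθ) = (-0.460650, +0.863326, +0.206080)
rvec = θ·k = (-0.170222, +0.319021, +0.076152)

rvec=(-0.1702, 0.3190, 0.0762) tvec=(-0.4146, 0.0756, 1.4246)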